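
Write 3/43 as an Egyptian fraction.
1/15 + 1/323 + 1/208335

Greedy algorithm:
3/43: ceiling(43/3) = 15, use 1/15
2/645: ceiling(645/2) = 323, use 1/323
1/208335: ceiling(208335/1) = 208335, use 1/208335
Result: 3/43 = 1/15 + 1/323 + 1/208335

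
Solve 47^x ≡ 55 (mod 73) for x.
32

Baby-step giant-step with step n = ⌈√73⌉ = 9.
Baby steps 47^j mod 73 (j:value) for j=0..8: 0:1, 1:47, 2:19, 3:17, 4:69, 5:31, 6:70, 7:5, 8:16.
Giant-step multiplier: 47^(-9) ≡ 47^(72-9) = 47^63 ≡ 10 (mod 73).
Giant steps γ_i = 55·10^i mod 73: γ_0=55, γ_1=39, γ_2=25, γ_3=31 (in table at j=5).
x = i·n + j = 3·9 + 5 = 32.
Check: 47^32 ≡ 55 (mod 73).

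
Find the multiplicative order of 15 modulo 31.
10

31 is prime, so ord(15) divides φ(31) = 30.
Divisors of 30: 1, 2, 3, 5, 6, 10, 15, 30.
Repeated squaring: 15^1 ≡ 15, 15^2 ≡ 8, 15^4 ≡ 2, 15^8 ≡ 4, 15^16 ≡ 16 (mod 31).
Test 15^d mod 31 for each divisor d in increasing order:
15^1 ≡ 15
15^2 ≡ 8
15^3 = 15^2·15^1 ≡ 27
15^5 = 15^4·15^1 ≡ 30
15^6 = 15^4·15^2 ≡ 16
15^10 = 15^8·15^2 ≡ 1  ← first divisor giving 1
The order is 10.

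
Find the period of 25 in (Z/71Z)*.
5

71 is prime, so ord(25) divides φ(71) = 70.
Divisors of 70: 1, 2, 5, 7, 10, 14, 35, 70.
Repeated squaring: 25^1 ≡ 25, 25^2 ≡ 57, 25^4 ≡ 54, 25^8 ≡ 5, 25^16 ≡ 25, 25^32 ≡ 57, 25^64 ≡ 54 (mod 71).
Test 25^d mod 71 for each divisor d in increasing order:
25^1 ≡ 25
25^2 ≡ 57
25^5 = 25^4·25^1 ≡ 1  ← first divisor giving 1
The order is 5.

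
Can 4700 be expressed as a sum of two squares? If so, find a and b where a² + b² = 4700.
Not possible

Factorization: 4700 = 2^2 × 5^2 × 47
By Fermat: n is sum of two squares iff every prime p ≡ 3 (mod 4) appears to even power.
Prime(s) ≡ 3 (mod 4) with odd exponent: [(47, 1)]
Therefore 4700 cannot be expressed as a² + b².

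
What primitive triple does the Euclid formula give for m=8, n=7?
(15, 112, 113)

Euclid's formula: a = m² - n², b = 2mn, c = m² + n²
m = 8, n = 7
a = 8² - 7² = 64 - 49 = 15
b = 2 × 8 × 7 = 112
c = 8² + 7² = 64 + 49 = 113
Verification: 15² + 112² = 225 + 12544 = 12769 = 113² ✓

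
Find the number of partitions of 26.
2436

p(n) counts ways to write n as a sum of positive integers (order ignored).
Euler's pentagonal recurrence: p(k) = p(k-1) + p(k-2) - p(k-5) - p(k-7) + p(k-12) + p(k-15) - ... (offsets j(3j∓1)/2, signs ++--, p(0)=1, p(<0)=0).
DP table for k = 0..25: p(0)=1, p(1)=1, p(2)=2, p(3)=3, p(4)=5, p(5)=7, p(6)=11, p(7)=15, p(8)=22, p(9)=30, p(10)=42, p(11)=56, p(12)=77, p(13)=101, p(14)=135, p(15)=176, p(16)=231, p(17)=297, p(18)=385, p(19)=490, p(20)=627, p(21)=792, p(22)=1002, p(23)=1255, p(24)=1575, p(25)=1958.
Final step: p(26) = p(25) + p(24) - p(21) - p(19) + p(14) + p(11) - p(4) - p(0)
= 1958 + 1575 - 792 - 490 + 135 + 56 - 5 - 1
= 2436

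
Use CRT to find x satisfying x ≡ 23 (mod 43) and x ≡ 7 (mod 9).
367

Using Chinese Remainder Theorem:
M = 43 × 9 = 387
M1 = 9, M2 = 43
y1 = 9^(-1) mod 43 = 24
y2 = 43^(-1) mod 9 = 4
x = (23×9×24 + 7×43×4) mod 387 = 367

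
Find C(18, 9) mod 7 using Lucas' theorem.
5

Using Lucas' theorem:
Write n=18 and k=9 in base 7:
n in base 7: [2, 4]
k in base 7: [1, 2]
C(18,9) mod 7 = ∏ C(n_i, k_i) mod 7
Digit binomials (mod 7): C(2,1) = 2; C(4,2) = 6
Product: 2 × 6 = 12 ≡ 5 (mod 7)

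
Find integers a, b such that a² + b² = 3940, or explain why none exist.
24² + 58² (a=24, b=58)

Factorization: 3940 = 2^2 × 5 × 197
By Fermat: n is sum of two squares iff every prime p ≡ 3 (mod 4) appears to even power.
All primes ≡ 3 (mod 4) appear to even power.
Search a = 0, 1, 2, … for 3940 - a² a perfect square: first hit at a = 24: 3940 - 576 = 3364 = 58².
3940 = 24² + 58² = 576 + 3364 ✓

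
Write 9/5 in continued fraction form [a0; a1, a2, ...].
[1; 1, 4]

Euclidean algorithm steps:
9 = 1 × 5 + 4
5 = 1 × 4 + 1
4 = 4 × 1 + 0
Continued fraction: [1; 1, 4]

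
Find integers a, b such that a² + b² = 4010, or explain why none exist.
17² + 61² (a=17, b=61)

Factorization: 4010 = 2 × 5 × 401
By Fermat: n is sum of two squares iff every prime p ≡ 3 (mod 4) appears to even power.
All primes ≡ 3 (mod 4) appear to even power.
Search a = 0, 1, 2, … for 4010 - a² a perfect square: first hit at a = 17: 4010 - 289 = 3721 = 61².
4010 = 17² + 61² = 289 + 3721 ✓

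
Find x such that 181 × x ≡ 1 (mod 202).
125

gcd(181, 202) = 1, so the inverse exists.
Extended Euclidean algorithm on (202, 181):
202 = 1 × 181 + 21  ⟹  21 = (1)·202 + (-1)·181
181 = 8 × 21 + 13  ⟹  13 = (-8)·202 + (9)·181
21 = 1 × 13 + 8  ⟹  8 = (9)·202 + (-10)·181
13 = 1 × 8 + 5  ⟹  5 = (-17)·202 + (19)·181
8 = 1 × 5 + 3  ⟹  3 = (26)·202 + (-29)·181
5 = 1 × 3 + 2  ⟹  2 = (-43)·202 + (48)·181
3 = 1 × 2 + 1  ⟹  1 = (69)·202 + (-77)·181
So (-77)·181 ≡ 1 (mod 202), i.e. 181^(-1) ≡ -77 ≡ 125 (mod 202).
Check: 181 × 125 = 22625 ≡ 1 (mod 202)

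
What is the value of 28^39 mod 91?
21

Repeated squaring. Binary of 39 = 100111.
28^1 ≡ 28 (mod 91); 28^2 ≡ 56 (mod 91); 28^4 ≡ 42 (mod 91); 28^8 ≡ 35 (mod 91); 28^16 ≡ 42 (mod 91); 28^32 ≡ 35 (mod 91)
28^39 = 28^1 × 28^2 × 28^4 × 28^32 ≡ 21 (mod 91)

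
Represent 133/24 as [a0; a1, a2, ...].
[5; 1, 1, 5, 2]

Euclidean algorithm steps:
133 = 5 × 24 + 13
24 = 1 × 13 + 11
13 = 1 × 11 + 2
11 = 5 × 2 + 1
2 = 2 × 1 + 0
Continued fraction: [5; 1, 1, 5, 2]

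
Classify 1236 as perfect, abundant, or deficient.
abundant

Proper divisors of 1236: sum = 1 + 2 + 3 + 4 + 6 + 12 + 103 + 206 + 309 + 412 + 618 = 1676
Since 1676 > 1236, 1236 is abundant.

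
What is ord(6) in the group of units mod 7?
2

7 is prime, so ord(6) divides φ(7) = 6.
Divisors of 6: 1, 2, 3, 6.
Repeated squaring: 6^1 ≡ 6, 6^2 ≡ 1, 6^4 ≡ 1 (mod 7).
Test 6^d mod 7 for each divisor d in increasing order:
6^1 ≡ 6
6^2 ≡ 1  ← first divisor giving 1
The order is 2.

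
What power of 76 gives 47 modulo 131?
45

Baby-step giant-step with step n = ⌈√131⌉ = 12.
Baby steps 76^j mod 131 (j:value) for j=0..11: 0:1, 1:76, 2:12, 3:126, 4:13, 5:71, 6:25, 7:66, 8:38, 9:6, 10:63, 11:72.
Giant-step multiplier: 76^(-12) ≡ 76^(130-12) = 76^118 ≡ 48 (mod 131).
Giant steps γ_i = 47·48^i mod 131: γ_0=47, γ_1=29, γ_2=82, γ_3=6 (in table at j=9).
x = i·n + j = 3·12 + 9 = 45.
Check: 76^45 ≡ 47 (mod 131).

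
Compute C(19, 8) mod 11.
1

Using Lucas' theorem:
Write n=19 and k=8 in base 11:
n in base 11: [1, 8]
k in base 11: [0, 8]
C(19,8) mod 11 = ∏ C(n_i, k_i) mod 11
Digit binomials (mod 11): C(1,0) = 1; C(8,8) = 1
Product: 1 × 1 = 1 ≡ 1 (mod 11)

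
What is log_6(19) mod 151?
90

Baby-step giant-step with step n = ⌈√151⌉ = 13.
Baby steps 6^j mod 151 (j:value) for j=0..12: 0:1, 1:6, 2:36, 3:65, 4:88, 5:75, 6:148, 7:133, 8:43, 9:107, 10:38, 11:77, 12:9.
Giant-step multiplier: 6^(-13) ≡ 6^(150-13) = 6^137 ≡ 14 (mod 151).
Giant steps γ_i = 19·14^i mod 151: γ_0=19, γ_1=115, γ_2=100, γ_3=41, γ_4=121, γ_5=33, γ_6=9 (in table at j=12).
x = i·n + j = 6·13 + 12 = 90.
Check: 6^90 ≡ 19 (mod 151).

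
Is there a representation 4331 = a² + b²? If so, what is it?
Not possible

Factorization: 4331 = 61 × 71
By Fermat: n is sum of two squares iff every prime p ≡ 3 (mod 4) appears to even power.
Prime(s) ≡ 3 (mod 4) with odd exponent: [(71, 1)]
Therefore 4331 cannot be expressed as a² + b².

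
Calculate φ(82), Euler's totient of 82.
40

82 = 2 × 41
φ(n) = n × ∏(1 - 1/p) for each prime p dividing n
φ(82) = 82 × (1 - 1/2) × (1 - 1/41) = 40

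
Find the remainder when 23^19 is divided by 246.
107

Repeated squaring. Binary of 19 = 10011.
23^1 ≡ 23 (mod 246); 23^2 ≡ 37 (mod 246); 23^4 ≡ 139 (mod 246); 23^8 ≡ 133 (mod 246); 23^16 ≡ 223 (mod 246)
23^19 = 23^1 × 23^2 × 23^16 ≡ 107 (mod 246)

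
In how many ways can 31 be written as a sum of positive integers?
6842

p(n) counts ways to write n as a sum of positive integers (order ignored).
Euler's pentagonal recurrence: p(k) = p(k-1) + p(k-2) - p(k-5) - p(k-7) + p(k-12) + p(k-15) - ... (offsets j(3j∓1)/2, signs ++--, p(0)=1, p(<0)=0).
DP table for k = 0..30: p(0)=1, p(1)=1, p(2)=2, p(3)=3, p(4)=5, p(5)=7, p(6)=11, p(7)=15, p(8)=22, p(9)=30, p(10)=42, p(11)=56, p(12)=77, p(13)=101, p(14)=135, p(15)=176, p(16)=231, p(17)=297, p(18)=385, p(19)=490, p(20)=627, p(21)=792, p(22)=1002, p(23)=1255, p(24)=1575, p(25)=1958, p(26)=2436, p(27)=3010, p(28)=3718, p(29)=4565, p(30)=5604.
Final step: p(31) = p(30) + p(29) - p(26) - p(24) + p(19) + p(16) - p(9) - p(5)
= 5604 + 4565 - 2436 - 1575 + 490 + 231 - 30 - 7
= 6842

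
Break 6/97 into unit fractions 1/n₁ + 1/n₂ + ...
1/17 + 1/330 + 1/544170

Greedy algorithm:
6/97: ceiling(97/6) = 17, use 1/17
5/1649: ceiling(1649/5) = 330, use 1/330
1/544170: ceiling(544170/1) = 544170, use 1/544170
Result: 6/97 = 1/17 + 1/330 + 1/544170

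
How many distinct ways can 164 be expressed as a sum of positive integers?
156919475295

p(n) counts ways to write n as a sum of positive integers (order ignored).
Euler's pentagonal recurrence: p(k) = p(k-1) + p(k-2) - p(k-5) - p(k-7) + p(k-12) + p(k-15) - ... (offsets j(3j∓1)/2, signs ++--, p(0)=1, p(<0)=0).
DP table for k = 0..163: p(0)=1, p(1)=1, p(2)=2, p(3)=3, p(4)=5, p(5)=7, p(6)=11, p(7)=15, p(8)=22, p(9)=30, p(10)=42, p(11)=56, p(12)=77, p(13)=101, p(14)=135, p(15)=176, p(16)=231, p(17)=297, p(18)=385, p(19)=490, p(20)=627, p(21)=792, p(22)=1002, p(23)=1255, p(24)=1575, p(25)=1958, p(26)=2436, p(27)=3010, p(28)=3718, p(29)=4565, p(30)=5604, p(31)=6842, p(32)=8349, p(33)=10143, p(34)=12310, p(35)=14883, p(36)=17977, p(37)=21637, p(38)=26015, p(39)=31185, p(40)=37338, p(41)=44583, p(42)=53174, p(43)=63261, p(44)=75175, p(45)=89134, p(46)=105558, p(47)=124754, p(48)=147273, p(49)=173525, p(50)=204226, p(51)=239943, p(52)=281589, p(53)=329931, p(54)=386155, p(55)=451276, p(56)=526823, p(57)=614154, p(58)=715220, p(59)=831820, p(60)=966467, p(61)=1121505, p(62)=1300156, p(63)=1505499, p(64)=1741630, p(65)=2012558, p(66)=2323520, p(67)=2679689, p(68)=3087735, p(69)=3554345, p(70)=4087968, p(71)=4697205, p(72)=5392783, p(73)=6185689, p(74)=7089500, p(75)=8118264, p(76)=9289091, p(77)=10619863, p(78)=12132164, p(79)=13848650, p(80)=15796476, p(81)=18004327, p(82)=20506255, p(83)=23338469, p(84)=26543660, p(85)=30167357, p(86)=34262962, p(87)=38887673, p(88)=44108109, p(89)=49995925, p(90)=56634173, p(91)=64112359, p(92)=72533807, p(93)=82010177, p(94)=92669720, p(95)=104651419, p(96)=118114304, p(97)=133230930, p(98)=150198136, p(99)=169229875, p(100)=190569292, p(101)=214481126, p(102)=241265379, p(103)=271248950, p(104)=304801365, p(105)=342325709, p(106)=384276336, p(107)=431149389, p(108)=483502844, p(109)=541946240, p(110)=607163746, p(111)=679903203, p(112)=761002156, p(113)=851376628, p(114)=952050665, p(115)=1064144451, p(116)=1188908248, p(117)=1327710076, p(118)=1482074143, p(119)=1653668665, p(120)=1844349560, p(121)=2056148051, p(122)=2291320912, p(123)=2552338241, p(124)=2841940500, p(125)=3163127352, p(126)=3519222692, p(127)=3913864295, p(128)=4351078600, p(129)=4835271870, p(130)=5371315400, p(131)=5964539504, p(132)=6620830889, p(133)=7346629512, p(134)=8149040695, p(135)=9035836076, p(136)=10015581680, p(137)=11097645016, p(138)=12292341831, p(139)=13610949895, p(140)=15065878135, p(141)=16670689208, p(142)=18440293320, p(143)=20390982757, p(144)=22540654445, p(145)=24908858009, p(146)=27517052599, p(147)=30388671978, p(148)=33549419497, p(149)=37027355200, p(150)=40853235313, p(151)=45060624582, p(152)=49686288421, p(153)=54770336324, p(154)=60356673280, p(155)=66493182097, p(156)=73232243759, p(157)=80630964769, p(158)=88751778802, p(159)=97662728555, p(160)=107438159466, p(161)=118159068427, p(162)=129913904637, p(163)=142798995930.
Final step: p(164) = p(163) + p(162) - p(159) - p(157) + p(152) + p(149) - p(142) - p(138) + p(129) + p(124) - p(113) - p(107) + p(94) + p(87) - p(72) - p(64) + p(47) + p(38) - p(19) - p(9)
= 142798995930 + 129913904637 - 97662728555 - 80630964769 + 49686288421 + 37027355200 - 18440293320 - 12292341831 + 4835271870 + 2841940500 - 851376628 - 431149389 + 92669720 + 38887673 - 5392783 - 1741630 + 124754 + 26015 - 490 - 30
= 156919475295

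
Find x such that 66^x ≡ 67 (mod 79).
6

Baby-step giant-step with step n = ⌈√79⌉ = 9.
Baby steps 66^j mod 79 (j:value) for j=0..8: 0:1, 1:66, 2:11, 3:15, 4:42, 5:7, 6:67, 7:77, 8:26.
h = 67 is already in the table at j=6, so x = 6.
Check: 66^6 ≡ 67 (mod 79).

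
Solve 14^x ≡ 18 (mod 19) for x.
9

Baby-step giant-step with step n = ⌈√19⌉ = 5.
Baby steps 14^j mod 19 (j:value) for j=0..4: 0:1, 1:14, 2:6, 3:8, 4:17.
Giant-step multiplier: 14^(-5) ≡ 14^(18-5) = 14^13 ≡ 2 (mod 19).
Giant steps γ_i = 18·2^i mod 19: γ_0=18, γ_1=17 (in table at j=4).
x = i·n + j = 1·5 + 4 = 9.
Check: 14^9 ≡ 18 (mod 19).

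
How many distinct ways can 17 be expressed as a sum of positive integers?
297

p(n) counts ways to write n as a sum of positive integers (order ignored).
Euler's pentagonal recurrence: p(k) = p(k-1) + p(k-2) - p(k-5) - p(k-7) + p(k-12) + p(k-15) - ... (offsets j(3j∓1)/2, signs ++--, p(0)=1, p(<0)=0).
DP table for k = 0..16: p(0)=1, p(1)=1, p(2)=2, p(3)=3, p(4)=5, p(5)=7, p(6)=11, p(7)=15, p(8)=22, p(9)=30, p(10)=42, p(11)=56, p(12)=77, p(13)=101, p(14)=135, p(15)=176, p(16)=231.
Final step: p(17) = p(16) + p(15) - p(12) - p(10) + p(5) + p(2)
= 231 + 176 - 77 - 42 + 7 + 2
= 297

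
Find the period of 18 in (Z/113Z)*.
8

113 is prime, so ord(18) divides φ(113) = 112.
Divisors of 112: 1, 2, 4, 7, 8, 14, 16, 28, 56, 112.
Repeated squaring: 18^1 ≡ 18, 18^2 ≡ 98, 18^4 ≡ 112, 18^8 ≡ 1, 18^16 ≡ 1, 18^32 ≡ 1, 18^64 ≡ 1 (mod 113).
Test 18^d mod 113 for each divisor d in increasing order:
18^1 ≡ 18
18^2 ≡ 98
18^4 ≡ 112
18^7 = 18^4·18^2·18^1 ≡ 44
18^8 ≡ 1  ← first divisor giving 1
The order is 8.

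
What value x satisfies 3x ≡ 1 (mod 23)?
8

gcd(3, 23) = 1, so the inverse exists.
Extended Euclidean algorithm on (23, 3):
23 = 7 × 3 + 2  ⟹  2 = (1)·23 + (-7)·3
3 = 1 × 2 + 1  ⟹  1 = (-1)·23 + (8)·3
So (8)·3 ≡ 1 (mod 23), i.e. 3^(-1) ≡ 8 (mod 23).
Check: 3 × 8 = 24 ≡ 1 (mod 23)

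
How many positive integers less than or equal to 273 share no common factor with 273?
144

273 = 3 × 7 × 13
φ(n) = n × ∏(1 - 1/p) for each prime p dividing n
φ(273) = 273 × (1 - 1/3) × (1 - 1/7) × (1 - 1/13) = 144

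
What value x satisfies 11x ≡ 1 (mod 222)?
101

gcd(11, 222) = 1, so the inverse exists.
Extended Euclidean algorithm on (222, 11):
222 = 20 × 11 + 2  ⟹  2 = (1)·222 + (-20)·11
11 = 5 × 2 + 1  ⟹  1 = (-5)·222 + (101)·11
So (101)·11 ≡ 1 (mod 222), i.e. 11^(-1) ≡ 101 (mod 222).
Check: 11 × 101 = 1111 ≡ 1 (mod 222)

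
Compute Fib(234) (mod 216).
208

Matrix identity: Q^n = [[F_(n+1), F_n], [F_n, F_(n-1)]] with Q = [[1,1],[1,0]].
n = 234 = 11101010₂. Square-and-multiply, entries mod 216:
Q^1 = [[1,1],[1,0]]
Q^3 = (Q^1)²·Q = [[3,2],[2,1]]
Q^7 = (Q^3)²·Q = [[21,13],[13,8]]
Q^14 = (Q^7)² = [[178,161],[161,17]]
Q^29 = (Q^14)²·Q = [[8,149],[149,75]]
Q^58 = (Q^29)² = [[17,55],[55,178]]
Q^117 = (Q^58)²·Q = [[215,74],[74,141]]
Q^234 = (Q^117)² = [[77,208],[208,85]]
F_234 mod 216 = Q^234[0][1] = 208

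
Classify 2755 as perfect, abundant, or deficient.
deficient

Proper divisors of 2755: sum = 1 + 5 + 19 + 29 + 95 + 145 + 551 = 845
Since 845 < 2755, 2755 is deficient.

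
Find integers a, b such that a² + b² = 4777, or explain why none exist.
4² + 69² (a=4, b=69)

Factorization: 4777 = 17 × 281
By Fermat: n is sum of two squares iff every prime p ≡ 3 (mod 4) appears to even power.
All primes ≡ 3 (mod 4) appear to even power.
Search a = 0, 1, 2, … for 4777 - a² a perfect square: first hit at a = 4: 4777 - 16 = 4761 = 69².
4777 = 4² + 69² = 16 + 4761 ✓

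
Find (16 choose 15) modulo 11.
5

Using Lucas' theorem:
Write n=16 and k=15 in base 11:
n in base 11: [1, 5]
k in base 11: [1, 4]
C(16,15) mod 11 = ∏ C(n_i, k_i) mod 11
Digit binomials (mod 11): C(1,1) = 1; C(5,4) = 5
Product: 1 × 5 = 5 ≡ 5 (mod 11)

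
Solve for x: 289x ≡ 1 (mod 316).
117

gcd(289, 316) = 1, so the inverse exists.
Extended Euclidean algorithm on (316, 289):
316 = 1 × 289 + 27  ⟹  27 = (1)·316 + (-1)·289
289 = 10 × 27 + 19  ⟹  19 = (-10)·316 + (11)·289
27 = 1 × 19 + 8  ⟹  8 = (11)·316 + (-12)·289
19 = 2 × 8 + 3  ⟹  3 = (-32)·316 + (35)·289
8 = 2 × 3 + 2  ⟹  2 = (75)·316 + (-82)·289
3 = 1 × 2 + 1  ⟹  1 = (-107)·316 + (117)·289
So (117)·289 ≡ 1 (mod 316), i.e. 289^(-1) ≡ 117 (mod 316).
Check: 289 × 117 = 33813 ≡ 1 (mod 316)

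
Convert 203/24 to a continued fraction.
[8; 2, 5, 2]

Euclidean algorithm steps:
203 = 8 × 24 + 11
24 = 2 × 11 + 2
11 = 5 × 2 + 1
2 = 2 × 1 + 0
Continued fraction: [8; 2, 5, 2]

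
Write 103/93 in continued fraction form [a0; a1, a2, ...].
[1; 9, 3, 3]

Euclidean algorithm steps:
103 = 1 × 93 + 10
93 = 9 × 10 + 3
10 = 3 × 3 + 1
3 = 3 × 1 + 0
Continued fraction: [1; 9, 3, 3]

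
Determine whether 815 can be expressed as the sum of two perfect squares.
Not possible

Factorization: 815 = 5 × 163
By Fermat: n is sum of two squares iff every prime p ≡ 3 (mod 4) appears to even power.
Prime(s) ≡ 3 (mod 4) with odd exponent: [(163, 1)]
Therefore 815 cannot be expressed as a² + b².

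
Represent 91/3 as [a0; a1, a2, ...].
[30; 3]

Euclidean algorithm steps:
91 = 30 × 3 + 1
3 = 3 × 1 + 0
Continued fraction: [30; 3]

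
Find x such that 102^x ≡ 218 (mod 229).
12

Baby-step giant-step with step n = ⌈√229⌉ = 16.
Baby steps 102^j mod 229 (j:value) for j=0..15: 0:1, 1:102, 2:99, 3:22, 4:183, 5:117, 6:26, 7:133, 8:55, 9:114, 10:178, 11:65, 12:218, 13:23, 14:56, 15:216.
h = 218 is already in the table at j=12, so x = 12.
Check: 102^12 ≡ 218 (mod 229).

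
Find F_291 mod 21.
2

Matrix identity: Q^n = [[F_(n+1), F_n], [F_n, F_(n-1)]] with Q = [[1,1],[1,0]].
n = 291 = 100100011₂. Square-and-multiply, entries mod 21:
Q^1 = [[1,1],[1,0]]
Q^2 = (Q^1)² = [[2,1],[1,1]]
Q^4 = (Q^2)² = [[5,3],[3,2]]
Q^9 = (Q^4)²·Q = [[13,13],[13,0]]
Q^18 = (Q^9)² = [[2,1],[1,1]]
Q^36 = (Q^18)² = [[5,3],[3,2]]
Q^72 = (Q^36)² = [[13,0],[0,13]]
Q^145 = (Q^72)²·Q = [[1,1],[1,0]]
Q^291 = (Q^145)²·Q = [[3,2],[2,1]]
F_291 mod 21 = Q^291[0][1] = 2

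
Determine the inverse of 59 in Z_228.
143

gcd(59, 228) = 1, so the inverse exists.
Extended Euclidean algorithm on (228, 59):
228 = 3 × 59 + 51  ⟹  51 = (1)·228 + (-3)·59
59 = 1 × 51 + 8  ⟹  8 = (-1)·228 + (4)·59
51 = 6 × 8 + 3  ⟹  3 = (7)·228 + (-27)·59
8 = 2 × 3 + 2  ⟹  2 = (-15)·228 + (58)·59
3 = 1 × 2 + 1  ⟹  1 = (22)·228 + (-85)·59
So (-85)·59 ≡ 1 (mod 228), i.e. 59^(-1) ≡ -85 ≡ 143 (mod 228).
Check: 59 × 143 = 8437 ≡ 1 (mod 228)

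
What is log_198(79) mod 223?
29

Baby-step giant-step with step n = ⌈√223⌉ = 15.
Baby steps 198^j mod 223 (j:value) for j=0..14: 0:1, 1:198, 2:179, 3:208, 4:152, 5:214, 6:2, 7:173, 8:135, 9:193, 10:81, 11:205, 12:4, 13:123, 14:47.
Giant-step multiplier: 198^(-15) ≡ 198^(222-15) = 198^207 ≡ 26 (mod 223).
Giant steps γ_i = 79·26^i mod 223: γ_0=79, γ_1=47 (in table at j=14).
x = i·n + j = 1·15 + 14 = 29.
Check: 198^29 ≡ 79 (mod 223).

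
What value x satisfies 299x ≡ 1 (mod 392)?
59

gcd(299, 392) = 1, so the inverse exists.
Extended Euclidean algorithm on (392, 299):
392 = 1 × 299 + 93  ⟹  93 = (1)·392 + (-1)·299
299 = 3 × 93 + 20  ⟹  20 = (-3)·392 + (4)·299
93 = 4 × 20 + 13  ⟹  13 = (13)·392 + (-17)·299
20 = 1 × 13 + 7  ⟹  7 = (-16)·392 + (21)·299
13 = 1 × 7 + 6  ⟹  6 = (29)·392 + (-38)·299
7 = 1 × 6 + 1  ⟹  1 = (-45)·392 + (59)·299
So (59)·299 ≡ 1 (mod 392), i.e. 299^(-1) ≡ 59 (mod 392).
Check: 299 × 59 = 17641 ≡ 1 (mod 392)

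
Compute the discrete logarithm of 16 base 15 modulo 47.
10

Baby-step giant-step with step n = ⌈√47⌉ = 7.
Baby steps 15^j mod 47 (j:value) for j=0..6: 0:1, 1:15, 2:37, 3:38, 4:6, 5:43, 6:34.
Giant-step multiplier: 15^(-7) ≡ 15^(46-7) = 15^39 ≡ 20 (mod 47).
Giant steps γ_i = 16·20^i mod 47: γ_0=16, γ_1=38 (in table at j=3).
x = i·n + j = 1·7 + 3 = 10.
Check: 15^10 ≡ 16 (mod 47).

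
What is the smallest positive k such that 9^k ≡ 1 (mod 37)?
9

37 is prime, so ord(9) divides φ(37) = 36.
Divisors of 36: 1, 2, 3, 4, 6, 9, 12, 18, 36.
Repeated squaring: 9^1 ≡ 9, 9^2 ≡ 7, 9^4 ≡ 12, 9^8 ≡ 33, 9^16 ≡ 16, 9^32 ≡ 34 (mod 37).
Test 9^d mod 37 for each divisor d in increasing order:
9^1 ≡ 9
9^2 ≡ 7
9^3 = 9^2·9^1 ≡ 26
9^4 ≡ 12
9^6 = 9^4·9^2 ≡ 10
9^9 = 9^8·9^1 ≡ 1  ← first divisor giving 1
The order is 9.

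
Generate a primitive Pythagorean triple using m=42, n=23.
(1235, 1932, 2293)

Euclid's formula: a = m² - n², b = 2mn, c = m² + n²
m = 42, n = 23
a = 42² - 23² = 1764 - 529 = 1235
b = 2 × 42 × 23 = 1932
c = 42² + 23² = 1764 + 529 = 2293
Verification: 1235² + 1932² = 1525225 + 3732624 = 5257849 = 2293² ✓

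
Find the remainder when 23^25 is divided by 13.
10

Repeated squaring. Binary of 25 = 11001.
23^1 ≡ 10 (mod 13); 23^2 ≡ 9 (mod 13); 23^4 ≡ 3 (mod 13); 23^8 ≡ 9 (mod 13); 23^16 ≡ 3 (mod 13)
23^25 = 23^1 × 23^8 × 23^16 ≡ 10 (mod 13)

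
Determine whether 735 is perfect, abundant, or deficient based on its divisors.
deficient

Proper divisors of 735: sum = 1 + 3 + 5 + 7 + 15 + 21 + 35 + 49 + 105 + 147 + 245 = 633
Since 633 < 735, 735 is deficient.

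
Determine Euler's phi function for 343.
294

343 = 7^3
φ(n) = n × ∏(1 - 1/p) for each prime p dividing n
φ(343) = 343 × (1 - 1/7) = 294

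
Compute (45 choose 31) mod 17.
0

Using Lucas' theorem:
Write n=45 and k=31 in base 17:
n in base 17: [2, 11]
k in base 17: [1, 14]
C(45,31) mod 17 = ∏ C(n_i, k_i) mod 17
Digit binomials (mod 17): C(2,1) = 2; C(11,14) = 0 (k_i > n_i)
Product: 2 × 0 = 0 ≡ 0 (mod 17)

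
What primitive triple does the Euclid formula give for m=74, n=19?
(5115, 2812, 5837)

Euclid's formula: a = m² - n², b = 2mn, c = m² + n²
m = 74, n = 19
a = 74² - 19² = 5476 - 361 = 5115
b = 2 × 74 × 19 = 2812
c = 74² + 19² = 5476 + 361 = 5837
Verification: 5115² + 2812² = 26163225 + 7907344 = 34070569 = 5837² ✓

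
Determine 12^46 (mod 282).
48

Repeated squaring. Binary of 46 = 101110.
12^1 ≡ 12 (mod 282); 12^2 ≡ 144 (mod 282); 12^4 ≡ 150 (mod 282); 12^8 ≡ 222 (mod 282); 12^16 ≡ 216 (mod 282); 12^32 ≡ 126 (mod 282)
12^46 = 12^2 × 12^4 × 12^8 × 12^32 ≡ 48 (mod 282)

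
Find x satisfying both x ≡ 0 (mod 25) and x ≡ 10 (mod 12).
250

Using Chinese Remainder Theorem:
M = 25 × 12 = 300
M1 = 12, M2 = 25
y1 = 12^(-1) mod 25 = 23
y2 = 25^(-1) mod 12 = 1
x = (0×12×23 + 10×25×1) mod 300 = 250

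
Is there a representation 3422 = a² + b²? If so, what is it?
Not possible

Factorization: 3422 = 2 × 29 × 59
By Fermat: n is sum of two squares iff every prime p ≡ 3 (mod 4) appears to even power.
Prime(s) ≡ 3 (mod 4) with odd exponent: [(59, 1)]
Therefore 3422 cannot be expressed as a² + b².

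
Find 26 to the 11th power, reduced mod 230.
116

Repeated squaring. Binary of 11 = 1011.
26^1 ≡ 26 (mod 230); 26^2 ≡ 216 (mod 230); 26^4 ≡ 196 (mod 230); 26^8 ≡ 6 (mod 230)
26^11 = 26^1 × 26^2 × 26^8 ≡ 116 (mod 230)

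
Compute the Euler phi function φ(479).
478

479 = 479
φ(n) = n × ∏(1 - 1/p) for each prime p dividing n
φ(479) = 479 × (1 - 1/479) = 478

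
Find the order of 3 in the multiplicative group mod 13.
3

13 is prime, so ord(3) divides φ(13) = 12.
Divisors of 12: 1, 2, 3, 4, 6, 12.
Repeated squaring: 3^1 ≡ 3, 3^2 ≡ 9, 3^4 ≡ 3, 3^8 ≡ 9 (mod 13).
Test 3^d mod 13 for each divisor d in increasing order:
3^1 ≡ 3
3^2 ≡ 9
3^3 = 3^2·3^1 ≡ 1  ← first divisor giving 1
The order is 3.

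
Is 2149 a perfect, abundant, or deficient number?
deficient

Proper divisors of 2149: sum = 1 + 7 + 307 = 315
Since 315 < 2149, 2149 is deficient.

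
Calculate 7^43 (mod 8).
7

Repeated squaring. Binary of 43 = 101011.
7^1 ≡ 7 (mod 8); 7^2 ≡ 1 (mod 8); 7^4 ≡ 1 (mod 8); 7^8 ≡ 1 (mod 8); 7^16 ≡ 1 (mod 8); 7^32 ≡ 1 (mod 8)
7^43 = 7^1 × 7^2 × 7^8 × 7^32 ≡ 7 (mod 8)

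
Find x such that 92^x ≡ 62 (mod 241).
193

Baby-step giant-step with step n = ⌈√241⌉ = 16.
Baby steps 92^j mod 241 (j:value) for j=0..15: 0:1, 1:92, 2:29, 3:17, 4:118, 5:11, 6:48, 7:78, 8:187, 9:93, 10:121, 11:46, 12:135, 13:129, 14:59, 15:126.
Giant-step multiplier: 92^(-16) ≡ 92^(240-16) = 92^224 ≡ 231 (mod 241).
Giant steps γ_i = 62·231^i mod 241: γ_0=62, γ_1=103, γ_2=175, γ_3=178, γ_4=148, γ_5=207, γ_6=99, γ_7=215, γ_8=19, γ_9=51, γ_10=213, γ_11=39, γ_12=92 (in table at j=1).
x = i·n + j = 12·16 + 1 = 193.
Check: 92^193 ≡ 62 (mod 241).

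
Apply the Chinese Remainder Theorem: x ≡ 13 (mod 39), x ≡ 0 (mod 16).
208

Using Chinese Remainder Theorem:
M = 39 × 16 = 624
M1 = 16, M2 = 39
y1 = 16^(-1) mod 39 = 22
y2 = 39^(-1) mod 16 = 7
x = (13×16×22 + 0×39×7) mod 624 = 208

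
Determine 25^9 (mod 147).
127

Repeated squaring. Binary of 9 = 1001.
25^1 ≡ 25 (mod 147); 25^2 ≡ 37 (mod 147); 25^4 ≡ 46 (mod 147); 25^8 ≡ 58 (mod 147)
25^9 = 25^1 × 25^8 ≡ 127 (mod 147)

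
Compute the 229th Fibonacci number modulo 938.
551

Matrix identity: Q^n = [[F_(n+1), F_n], [F_n, F_(n-1)]] with Q = [[1,1],[1,0]].
n = 229 = 11100101₂. Square-and-multiply, entries mod 938:
Q^1 = [[1,1],[1,0]]
Q^3 = (Q^1)²·Q = [[3,2],[2,1]]
Q^7 = (Q^3)²·Q = [[21,13],[13,8]]
Q^14 = (Q^7)² = [[610,377],[377,233]]
Q^28 = (Q^14)² = [[205,767],[767,376]]
Q^57 = (Q^28)²·Q = [[55,916],[916,77]]
Q^114 = (Q^57)² = [[695,848],[848,785]]
Q^229 = (Q^114)²·Q = [[547,551],[551,934]]
F_229 mod 938 = Q^229[0][1] = 551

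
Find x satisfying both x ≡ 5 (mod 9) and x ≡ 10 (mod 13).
23

Using Chinese Remainder Theorem:
M = 9 × 13 = 117
M1 = 13, M2 = 9
y1 = 13^(-1) mod 9 = 7
y2 = 9^(-1) mod 13 = 3
x = (5×13×7 + 10×9×3) mod 117 = 23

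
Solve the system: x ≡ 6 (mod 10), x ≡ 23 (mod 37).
356

Using Chinese Remainder Theorem:
M = 10 × 37 = 370
M1 = 37, M2 = 10
y1 = 37^(-1) mod 10 = 3
y2 = 10^(-1) mod 37 = 26
x = (6×37×3 + 23×10×26) mod 370 = 356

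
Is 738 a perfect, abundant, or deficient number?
abundant

Proper divisors of 738: sum = 1 + 2 + 3 + 6 + 9 + 18 + 41 + 82 + 123 + 246 + 369 = 900
Since 900 > 738, 738 is abundant.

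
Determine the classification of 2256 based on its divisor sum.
abundant

Proper divisors of 2256: sum = 1 + 2 + 3 + 4 + 6 + 8 + 12 + 16 + ... + 376 + 564 + 752 + 1128 (19 divisors) = 3696
Since 3696 > 2256, 2256 is abundant.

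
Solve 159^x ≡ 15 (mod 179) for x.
120

Baby-step giant-step with step n = ⌈√179⌉ = 14.
Baby steps 159^j mod 179 (j:value) for j=0..13: 0:1, 1:159, 2:42, 3:55, 4:153, 5:162, 6:161, 7:2, 8:139, 9:84, 10:110, 11:127, 12:145, 13:143.
Giant-step multiplier: 159^(-14) ≡ 159^(178-14) = 159^164 ≡ 45 (mod 179).
Giant steps γ_i = 15·45^i mod 179: γ_0=15, γ_1=138, γ_2=124, γ_3=31, γ_4=142, γ_5=125, γ_6=76, γ_7=19, γ_8=139 (in table at j=8).
x = i·n + j = 8·14 + 8 = 120.
Check: 159^120 ≡ 15 (mod 179).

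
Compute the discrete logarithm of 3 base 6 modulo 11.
2

Baby-step giant-step with step n = ⌈√11⌉ = 4.
Baby steps 6^j mod 11 (j:value) for j=0..3: 0:1, 1:6, 2:3, 3:7.
h = 3 is already in the table at j=2, so x = 2.
Check: 6^2 ≡ 3 (mod 11).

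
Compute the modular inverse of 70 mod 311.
40

gcd(70, 311) = 1, so the inverse exists.
Extended Euclidean algorithm on (311, 70):
311 = 4 × 70 + 31  ⟹  31 = (1)·311 + (-4)·70
70 = 2 × 31 + 8  ⟹  8 = (-2)·311 + (9)·70
31 = 3 × 8 + 7  ⟹  7 = (7)·311 + (-31)·70
8 = 1 × 7 + 1  ⟹  1 = (-9)·311 + (40)·70
So (40)·70 ≡ 1 (mod 311), i.e. 70^(-1) ≡ 40 (mod 311).
Check: 70 × 40 = 2800 ≡ 1 (mod 311)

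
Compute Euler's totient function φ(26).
12

26 = 2 × 13
φ(n) = n × ∏(1 - 1/p) for each prime p dividing n
φ(26) = 26 × (1 - 1/2) × (1 - 1/13) = 12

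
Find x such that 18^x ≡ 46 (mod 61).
46

Baby-step giant-step with step n = ⌈√61⌉ = 8.
Baby steps 18^j mod 61 (j:value) for j=0..7: 0:1, 1:18, 2:19, 3:37, 4:56, 5:32, 6:27, 7:59.
Giant-step multiplier: 18^(-8) ≡ 18^(60-8) = 18^52 ≡ 22 (mod 61).
Giant steps γ_i = 46·22^i mod 61: γ_0=46, γ_1=36, γ_2=60, γ_3=39, γ_4=4, γ_5=27 (in table at j=6).
x = i·n + j = 5·8 + 6 = 46.
Check: 18^46 ≡ 46 (mod 61).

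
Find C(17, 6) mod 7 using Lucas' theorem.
0

Using Lucas' theorem:
Write n=17 and k=6 in base 7:
n in base 7: [2, 3]
k in base 7: [0, 6]
C(17,6) mod 7 = ∏ C(n_i, k_i) mod 7
Digit binomials (mod 7): C(2,0) = 1; C(3,6) = 0 (k_i > n_i)
Product: 1 × 0 = 0 ≡ 0 (mod 7)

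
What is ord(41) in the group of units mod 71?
14

71 is prime, so ord(41) divides φ(71) = 70.
Divisors of 70: 1, 2, 5, 7, 10, 14, 35, 70.
Repeated squaring: 41^1 ≡ 41, 41^2 ≡ 48, 41^4 ≡ 32, 41^8 ≡ 30, 41^16 ≡ 48, 41^32 ≡ 32, 41^64 ≡ 30 (mod 71).
Test 41^d mod 71 for each divisor d in increasing order:
41^1 ≡ 41
41^2 ≡ 48
41^5 = 41^4·41^1 ≡ 34
41^7 = 41^4·41^2·41^1 ≡ 70
41^10 = 41^8·41^2 ≡ 20
41^14 = 41^8·41^4·41^2 ≡ 1  ← first divisor giving 1
The order is 14.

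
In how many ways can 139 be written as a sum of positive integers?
13610949895

p(n) counts ways to write n as a sum of positive integers (order ignored).
Euler's pentagonal recurrence: p(k) = p(k-1) + p(k-2) - p(k-5) - p(k-7) + p(k-12) + p(k-15) - ... (offsets j(3j∓1)/2, signs ++--, p(0)=1, p(<0)=0).
DP table for k = 0..138: p(0)=1, p(1)=1, p(2)=2, p(3)=3, p(4)=5, p(5)=7, p(6)=11, p(7)=15, p(8)=22, p(9)=30, p(10)=42, p(11)=56, p(12)=77, p(13)=101, p(14)=135, p(15)=176, p(16)=231, p(17)=297, p(18)=385, p(19)=490, p(20)=627, p(21)=792, p(22)=1002, p(23)=1255, p(24)=1575, p(25)=1958, p(26)=2436, p(27)=3010, p(28)=3718, p(29)=4565, p(30)=5604, p(31)=6842, p(32)=8349, p(33)=10143, p(34)=12310, p(35)=14883, p(36)=17977, p(37)=21637, p(38)=26015, p(39)=31185, p(40)=37338, p(41)=44583, p(42)=53174, p(43)=63261, p(44)=75175, p(45)=89134, p(46)=105558, p(47)=124754, p(48)=147273, p(49)=173525, p(50)=204226, p(51)=239943, p(52)=281589, p(53)=329931, p(54)=386155, p(55)=451276, p(56)=526823, p(57)=614154, p(58)=715220, p(59)=831820, p(60)=966467, p(61)=1121505, p(62)=1300156, p(63)=1505499, p(64)=1741630, p(65)=2012558, p(66)=2323520, p(67)=2679689, p(68)=3087735, p(69)=3554345, p(70)=4087968, p(71)=4697205, p(72)=5392783, p(73)=6185689, p(74)=7089500, p(75)=8118264, p(76)=9289091, p(77)=10619863, p(78)=12132164, p(79)=13848650, p(80)=15796476, p(81)=18004327, p(82)=20506255, p(83)=23338469, p(84)=26543660, p(85)=30167357, p(86)=34262962, p(87)=38887673, p(88)=44108109, p(89)=49995925, p(90)=56634173, p(91)=64112359, p(92)=72533807, p(93)=82010177, p(94)=92669720, p(95)=104651419, p(96)=118114304, p(97)=133230930, p(98)=150198136, p(99)=169229875, p(100)=190569292, p(101)=214481126, p(102)=241265379, p(103)=271248950, p(104)=304801365, p(105)=342325709, p(106)=384276336, p(107)=431149389, p(108)=483502844, p(109)=541946240, p(110)=607163746, p(111)=679903203, p(112)=761002156, p(113)=851376628, p(114)=952050665, p(115)=1064144451, p(116)=1188908248, p(117)=1327710076, p(118)=1482074143, p(119)=1653668665, p(120)=1844349560, p(121)=2056148051, p(122)=2291320912, p(123)=2552338241, p(124)=2841940500, p(125)=3163127352, p(126)=3519222692, p(127)=3913864295, p(128)=4351078600, p(129)=4835271870, p(130)=5371315400, p(131)=5964539504, p(132)=6620830889, p(133)=7346629512, p(134)=8149040695, p(135)=9035836076, p(136)=10015581680, p(137)=11097645016, p(138)=12292341831.
Final step: p(139) = p(138) + p(137) - p(134) - p(132) + p(127) + p(124) - p(117) - p(113) + p(104) + p(99) - p(88) - p(82) + p(69) + p(62) - p(47) - p(39) + p(22) + p(13)
= 12292341831 + 11097645016 - 8149040695 - 6620830889 + 3913864295 + 2841940500 - 1327710076 - 851376628 + 304801365 + 169229875 - 44108109 - 20506255 + 3554345 + 1300156 - 124754 - 31185 + 1002 + 101
= 13610949895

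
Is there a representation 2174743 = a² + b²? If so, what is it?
Not possible

Factorization: 2174743 = 31^3 × 73
By Fermat: n is sum of two squares iff every prime p ≡ 3 (mod 4) appears to even power.
Prime(s) ≡ 3 (mod 4) with odd exponent: [(31, 3)]
Therefore 2174743 cannot be expressed as a² + b².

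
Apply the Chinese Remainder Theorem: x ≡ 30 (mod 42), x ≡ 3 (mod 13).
198

Using Chinese Remainder Theorem:
M = 42 × 13 = 546
M1 = 13, M2 = 42
y1 = 13^(-1) mod 42 = 13
y2 = 42^(-1) mod 13 = 9
x = (30×13×13 + 3×42×9) mod 546 = 198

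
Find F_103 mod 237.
133

Matrix identity: Q^n = [[F_(n+1), F_n], [F_n, F_(n-1)]] with Q = [[1,1],[1,0]].
n = 103 = 1100111₂. Square-and-multiply, entries mod 237:
Q^1 = [[1,1],[1,0]]
Q^3 = (Q^1)²·Q = [[3,2],[2,1]]
Q^6 = (Q^3)² = [[13,8],[8,5]]
Q^12 = (Q^6)² = [[233,144],[144,89]]
Q^25 = (Q^12)²·Q = [[49,133],[133,153]]
Q^51 = (Q^25)²·Q = [[30,182],[182,85]]
Q^103 = (Q^51)²·Q = [[207,133],[133,74]]
F_103 mod 237 = Q^103[0][1] = 133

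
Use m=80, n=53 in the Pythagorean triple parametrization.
(3591, 8480, 9209)

Euclid's formula: a = m² - n², b = 2mn, c = m² + n²
m = 80, n = 53
a = 80² - 53² = 6400 - 2809 = 3591
b = 2 × 80 × 53 = 8480
c = 80² + 53² = 6400 + 2809 = 9209
Verification: 3591² + 8480² = 12895281 + 71910400 = 84805681 = 9209² ✓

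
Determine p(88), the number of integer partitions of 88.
44108109

p(n) counts ways to write n as a sum of positive integers (order ignored).
Euler's pentagonal recurrence: p(k) = p(k-1) + p(k-2) - p(k-5) - p(k-7) + p(k-12) + p(k-15) - ... (offsets j(3j∓1)/2, signs ++--, p(0)=1, p(<0)=0).
DP table for k = 0..87: p(0)=1, p(1)=1, p(2)=2, p(3)=3, p(4)=5, p(5)=7, p(6)=11, p(7)=15, p(8)=22, p(9)=30, p(10)=42, p(11)=56, p(12)=77, p(13)=101, p(14)=135, p(15)=176, p(16)=231, p(17)=297, p(18)=385, p(19)=490, p(20)=627, p(21)=792, p(22)=1002, p(23)=1255, p(24)=1575, p(25)=1958, p(26)=2436, p(27)=3010, p(28)=3718, p(29)=4565, p(30)=5604, p(31)=6842, p(32)=8349, p(33)=10143, p(34)=12310, p(35)=14883, p(36)=17977, p(37)=21637, p(38)=26015, p(39)=31185, p(40)=37338, p(41)=44583, p(42)=53174, p(43)=63261, p(44)=75175, p(45)=89134, p(46)=105558, p(47)=124754, p(48)=147273, p(49)=173525, p(50)=204226, p(51)=239943, p(52)=281589, p(53)=329931, p(54)=386155, p(55)=451276, p(56)=526823, p(57)=614154, p(58)=715220, p(59)=831820, p(60)=966467, p(61)=1121505, p(62)=1300156, p(63)=1505499, p(64)=1741630, p(65)=2012558, p(66)=2323520, p(67)=2679689, p(68)=3087735, p(69)=3554345, p(70)=4087968, p(71)=4697205, p(72)=5392783, p(73)=6185689, p(74)=7089500, p(75)=8118264, p(76)=9289091, p(77)=10619863, p(78)=12132164, p(79)=13848650, p(80)=15796476, p(81)=18004327, p(82)=20506255, p(83)=23338469, p(84)=26543660, p(85)=30167357, p(86)=34262962, p(87)=38887673.
Final step: p(88) = p(87) + p(86) - p(83) - p(81) + p(76) + p(73) - p(66) - p(62) + p(53) + p(48) - p(37) - p(31) + p(18) + p(11)
= 38887673 + 34262962 - 23338469 - 18004327 + 9289091 + 6185689 - 2323520 - 1300156 + 329931 + 147273 - 21637 - 6842 + 385 + 56
= 44108109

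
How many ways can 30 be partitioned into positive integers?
5604

p(n) counts ways to write n as a sum of positive integers (order ignored).
Euler's pentagonal recurrence: p(k) = p(k-1) + p(k-2) - p(k-5) - p(k-7) + p(k-12) + p(k-15) - ... (offsets j(3j∓1)/2, signs ++--, p(0)=1, p(<0)=0).
DP table for k = 0..29: p(0)=1, p(1)=1, p(2)=2, p(3)=3, p(4)=5, p(5)=7, p(6)=11, p(7)=15, p(8)=22, p(9)=30, p(10)=42, p(11)=56, p(12)=77, p(13)=101, p(14)=135, p(15)=176, p(16)=231, p(17)=297, p(18)=385, p(19)=490, p(20)=627, p(21)=792, p(22)=1002, p(23)=1255, p(24)=1575, p(25)=1958, p(26)=2436, p(27)=3010, p(28)=3718, p(29)=4565.
Final step: p(30) = p(29) + p(28) - p(25) - p(23) + p(18) + p(15) - p(8) - p(4)
= 4565 + 3718 - 1958 - 1255 + 385 + 176 - 22 - 5
= 5604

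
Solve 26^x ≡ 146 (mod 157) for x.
38

Baby-step giant-step with step n = ⌈√157⌉ = 13.
Baby steps 26^j mod 157 (j:value) for j=0..12: 0:1, 1:26, 2:48, 3:149, 4:106, 5:87, 6:64, 7:94, 8:89, 9:116, 10:33, 11:73, 12:14.
Giant-step multiplier: 26^(-13) ≡ 26^(156-13) = 26^143 ≡ 22 (mod 157).
Giant steps γ_i = 146·22^i mod 157: γ_0=146, γ_1=72, γ_2=14 (in table at j=12).
x = i·n + j = 2·13 + 12 = 38.
Check: 26^38 ≡ 146 (mod 157).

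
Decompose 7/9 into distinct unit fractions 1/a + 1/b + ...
1/2 + 1/4 + 1/36

Greedy algorithm:
7/9: ceiling(9/7) = 2, use 1/2
5/18: ceiling(18/5) = 4, use 1/4
1/36: ceiling(36/1) = 36, use 1/36
Result: 7/9 = 1/2 + 1/4 + 1/36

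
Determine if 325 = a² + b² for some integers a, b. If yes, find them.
1² + 18² (a=1, b=18)

Factorization: 325 = 5^2 × 13
By Fermat: n is sum of two squares iff every prime p ≡ 3 (mod 4) appears to even power.
All primes ≡ 3 (mod 4) appear to even power.
Search a = 0, 1, 2, … for 325 - a² a perfect square: first hit at a = 1: 325 - 1 = 324 = 18².
325 = 1² + 18² = 1 + 324 ✓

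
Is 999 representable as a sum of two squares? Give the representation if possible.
Not possible

Factorization: 999 = 3^3 × 37
By Fermat: n is sum of two squares iff every prime p ≡ 3 (mod 4) appears to even power.
Prime(s) ≡ 3 (mod 4) with odd exponent: [(3, 3)]
Therefore 999 cannot be expressed as a² + b².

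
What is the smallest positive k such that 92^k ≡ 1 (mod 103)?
51

103 is prime, so ord(92) divides φ(103) = 102.
Divisors of 102: 1, 2, 3, 6, 17, 34, 51, 102.
Repeated squaring: 92^1 ≡ 92, 92^2 ≡ 18, 92^4 ≡ 15, 92^8 ≡ 19, 92^16 ≡ 52, 92^32 ≡ 26, 92^64 ≡ 58 (mod 103).
Test 92^d mod 103 for each divisor d in increasing order:
92^1 ≡ 92
92^2 ≡ 18
92^3 = 92^2·92^1 ≡ 8
92^6 = 92^4·92^2 ≡ 64
92^17 = 92^16·92^1 ≡ 46
92^34 = 92^32·92^2 ≡ 56
92^51 = 92^32·92^16·92^2·92^1 ≡ 1  ← first divisor giving 1
The order is 51.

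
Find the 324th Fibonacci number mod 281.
137

Matrix identity: Q^n = [[F_(n+1), F_n], [F_n, F_(n-1)]] with Q = [[1,1],[1,0]].
n = 324 = 101000100₂. Square-and-multiply, entries mod 281:
Q^1 = [[1,1],[1,0]]
Q^2 = (Q^1)² = [[2,1],[1,1]]
Q^5 = (Q^2)²·Q = [[8,5],[5,3]]
Q^10 = (Q^5)² = [[89,55],[55,34]]
Q^20 = (Q^10)² = [[268,21],[21,247]]
Q^40 = (Q^20)² = [[48,137],[137,192]]
Q^81 = (Q^40)²·Q = [[1,279],[279,3]]
Q^162 = (Q^81)² = [[5,273],[273,13]]
Q^324 = (Q^162)² = [[89,137],[137,233]]
F_324 mod 281 = Q^324[0][1] = 137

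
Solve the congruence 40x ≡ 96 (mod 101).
x ≡ 63 (mod 101)

gcd(40, 101) = 1, which divides 96, so solutions exist.
Find 40^(-1) mod 101 by the extended Euclidean algorithm:
101 = 2 × 40 + 21  ⟹  21 = (1)·101 + (-2)·40
40 = 1 × 21 + 19  ⟹  19 = (-1)·101 + (3)·40
21 = 1 × 19 + 2  ⟹  2 = (2)·101 + (-5)·40
19 = 9 × 2 + 1  ⟹  1 = (-19)·101 + (48)·40
So (48)·40 ≡ 1 (mod 101), i.e. 40^(-1) ≡ 48 (mod 101).
x ≡ 48 × 96 = 4608 ≡ 63 (mod 101).
Check: 40 × 63 = 2520 ≡ 96 (mod 101).
Unique solution: x ≡ 63 (mod 101)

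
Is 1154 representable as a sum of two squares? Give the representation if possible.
23² + 25² (a=23, b=25)

Factorization: 1154 = 2 × 577
By Fermat: n is sum of two squares iff every prime p ≡ 3 (mod 4) appears to even power.
All primes ≡ 3 (mod 4) appear to even power.
Search a = 0, 1, 2, … for 1154 - a² a perfect square: first hit at a = 23: 1154 - 529 = 625 = 25².
1154 = 23² + 25² = 529 + 625 ✓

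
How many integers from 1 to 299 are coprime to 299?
264

299 = 13 × 23
φ(n) = n × ∏(1 - 1/p) for each prime p dividing n
φ(299) = 299 × (1 - 1/13) × (1 - 1/23) = 264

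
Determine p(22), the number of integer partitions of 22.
1002

p(n) counts ways to write n as a sum of positive integers (order ignored).
Euler's pentagonal recurrence: p(k) = p(k-1) + p(k-2) - p(k-5) - p(k-7) + p(k-12) + p(k-15) - ... (offsets j(3j∓1)/2, signs ++--, p(0)=1, p(<0)=0).
DP table for k = 0..21: p(0)=1, p(1)=1, p(2)=2, p(3)=3, p(4)=5, p(5)=7, p(6)=11, p(7)=15, p(8)=22, p(9)=30, p(10)=42, p(11)=56, p(12)=77, p(13)=101, p(14)=135, p(15)=176, p(16)=231, p(17)=297, p(18)=385, p(19)=490, p(20)=627, p(21)=792.
Final step: p(22) = p(21) + p(20) - p(17) - p(15) + p(10) + p(7) - p(0)
= 792 + 627 - 297 - 176 + 42 + 15 - 1
= 1002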